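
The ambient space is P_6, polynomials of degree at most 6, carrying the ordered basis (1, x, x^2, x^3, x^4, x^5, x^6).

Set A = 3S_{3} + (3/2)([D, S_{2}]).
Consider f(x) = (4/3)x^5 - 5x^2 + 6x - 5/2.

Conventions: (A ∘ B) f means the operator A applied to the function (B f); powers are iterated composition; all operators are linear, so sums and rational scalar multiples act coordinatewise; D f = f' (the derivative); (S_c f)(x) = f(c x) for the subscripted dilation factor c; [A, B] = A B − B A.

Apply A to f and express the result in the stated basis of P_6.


S_{3} f = 324x^5 - 45x^2 + 18x - 5/2
(3S_{3}) f = 972x^5 - 135x^2 + 54x - 15/2
S_{2} f = (128/3)x^5 - 20x^2 + 12x - 5/2
D S_{2} f = (640/3)x^4 - 40x + 12
D f = (20/3)x^4 - 10x + 6
S_{2} D f = (320/3)x^4 - 20x + 6
[D, S_{2}] f = (320/3)x^4 - 20x + 6
((3/2)([D, S_{2}])) f = 160x^4 - 30x + 9
(3S_{3} + (3/2)([D, S_{2}])) f = 972x^5 + 160x^4 - 135x^2 + 24x + 3/2

the result is g(x) = 972x^5 + 160x^4 - 135x^2 + 24x + 3/2


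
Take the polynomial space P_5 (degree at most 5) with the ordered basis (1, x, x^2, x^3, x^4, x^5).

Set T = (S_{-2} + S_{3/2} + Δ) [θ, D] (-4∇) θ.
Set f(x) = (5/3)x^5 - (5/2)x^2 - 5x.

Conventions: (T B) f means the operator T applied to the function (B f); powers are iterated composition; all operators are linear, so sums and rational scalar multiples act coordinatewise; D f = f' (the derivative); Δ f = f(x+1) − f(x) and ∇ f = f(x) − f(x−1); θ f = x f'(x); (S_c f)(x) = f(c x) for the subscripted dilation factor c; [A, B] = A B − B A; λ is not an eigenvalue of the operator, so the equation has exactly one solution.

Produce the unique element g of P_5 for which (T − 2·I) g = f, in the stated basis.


the result is g(x) = -(5/6)x^5 + (4625/6)x^3 + (4255/4)x^2 - (82735/6)x + 17020

write g with unknown coordinates in the stated basis and equate coefficients in (T − 2·I) g = f
solving from the highest basis element down gives g = -(5/6)x^5 + (4625/6)x^3 + (4255/4)x^2 - (82735/6)x + 17020
check: T g = (4625/3)x^3 + 2125x^2 - (82750/3)x + 34040
so T g − 2·g = (5/3)x^5 - (5/2)x^2 - 5x = f ✓


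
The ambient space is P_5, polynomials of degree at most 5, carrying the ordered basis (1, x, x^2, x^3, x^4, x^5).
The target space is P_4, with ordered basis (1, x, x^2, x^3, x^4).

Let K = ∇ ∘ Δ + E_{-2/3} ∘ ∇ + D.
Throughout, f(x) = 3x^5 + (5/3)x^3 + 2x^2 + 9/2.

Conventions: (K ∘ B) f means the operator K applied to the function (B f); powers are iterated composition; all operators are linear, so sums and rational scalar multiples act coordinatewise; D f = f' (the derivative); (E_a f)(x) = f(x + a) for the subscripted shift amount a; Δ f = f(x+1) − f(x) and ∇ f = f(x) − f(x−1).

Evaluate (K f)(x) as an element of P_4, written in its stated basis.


the result is g(x) = 30x^4 - 10x^3 + 140x^2 - (688/9)x + 1208/27

Δ f = 15x^4 + 30x^3 + 35x^2 + 24x + 20/3
∇ Δ f = 60x^3 + 40x + 4
∇ f = 15x^4 - 30x^3 + 35x^2 - 16x + 8/3
E_{-2/3} ∇ f = 15x^4 - 70x^3 + 135x^2 - (1084/9)x + 1100/27
D f = 15x^4 + 5x^2 + 4x
(∇ ∘ Δ + E_{-2/3} ∘ ∇ + D) f = 30x^4 - 10x^3 + 140x^2 - (688/9)x + 1208/27


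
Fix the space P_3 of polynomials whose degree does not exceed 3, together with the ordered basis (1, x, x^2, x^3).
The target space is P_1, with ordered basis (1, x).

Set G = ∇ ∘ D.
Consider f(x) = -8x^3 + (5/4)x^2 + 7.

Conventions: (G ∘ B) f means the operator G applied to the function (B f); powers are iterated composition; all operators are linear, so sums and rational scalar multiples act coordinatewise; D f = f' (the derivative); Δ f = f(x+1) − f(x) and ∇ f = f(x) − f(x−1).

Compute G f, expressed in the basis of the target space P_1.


the image equals g(x) = -48x + 53/2

D f = -24x^2 + (5/2)x
∇ D f = -48x + 53/2


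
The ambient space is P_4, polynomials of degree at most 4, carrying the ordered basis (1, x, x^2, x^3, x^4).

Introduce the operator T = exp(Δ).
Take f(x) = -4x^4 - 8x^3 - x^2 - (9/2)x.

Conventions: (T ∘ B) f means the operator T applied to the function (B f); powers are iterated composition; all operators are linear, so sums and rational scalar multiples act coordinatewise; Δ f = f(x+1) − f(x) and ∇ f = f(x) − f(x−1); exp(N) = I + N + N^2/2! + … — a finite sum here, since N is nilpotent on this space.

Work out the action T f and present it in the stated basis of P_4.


g(x) = -4x^4 - 24x^3 - 73x^2 - (269/2)x - 213/2

order-1 term: -16x^3 - 48x^2 - 42x - 35/2
order-2 term: -24x^2 - 72x - 53
order-3 term: -16x - 32
order-4 term: -4
the series for exp(Δ) f terminates at order 4
exp(Δ) f = -4x^4 - 24x^3 - 73x^2 - (269/2)x - 213/2


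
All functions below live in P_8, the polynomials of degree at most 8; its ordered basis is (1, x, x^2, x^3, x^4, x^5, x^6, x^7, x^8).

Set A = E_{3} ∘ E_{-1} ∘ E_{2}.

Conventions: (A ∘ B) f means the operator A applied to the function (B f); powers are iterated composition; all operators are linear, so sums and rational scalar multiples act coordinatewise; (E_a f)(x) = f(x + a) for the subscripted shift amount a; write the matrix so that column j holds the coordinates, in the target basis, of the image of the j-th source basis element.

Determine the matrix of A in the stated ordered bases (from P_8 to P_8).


image of 1: 1
image of x: x + 4
image of x^2: x^2 + 8x + 16
image of x^3: x^3 + 12x^2 + 48x + 64
image of x^4: x^4 + 16x^3 + 96x^2 + 256x + 256
image of x^5: x^5 + 20x^4 + 160x^3 + 640x^2 + 1280x + 1024
image of x^6: x^6 + 24x^5 + 240x^4 + 1280x^3 + 3840x^2 + 6144x + 4096
image of x^7: x^7 + 28x^6 + 336x^5 + 2240x^4 + 8960x^3 + 21504x^2 + 28672x + 16384
image of x^8: x^8 + 32x^7 + 448x^6 + 3584x^5 + 17920x^4 + 57344x^3 + 114688x^2 + 131072x + 65536
each image's coordinates form column j of the matrix

the matrix is [[1, 4, 16, 64, 256, 1024, 4096, 16384, 65536]; [0, 1, 8, 48, 256, 1280, 6144, 28672, 131072]; [0, 0, 1, 12, 96, 640, 3840, 21504, 114688]; [0, 0, 0, 1, 16, 160, 1280, 8960, 57344]; [0, 0, 0, 0, 1, 20, 240, 2240, 17920]; [0, 0, 0, 0, 0, 1, 24, 336, 3584]; [0, 0, 0, 0, 0, 0, 1, 28, 448]; [0, 0, 0, 0, 0, 0, 0, 1, 32]; [0, 0, 0, 0, 0, 0, 0, 0, 1]] (rows listed top to bottom)


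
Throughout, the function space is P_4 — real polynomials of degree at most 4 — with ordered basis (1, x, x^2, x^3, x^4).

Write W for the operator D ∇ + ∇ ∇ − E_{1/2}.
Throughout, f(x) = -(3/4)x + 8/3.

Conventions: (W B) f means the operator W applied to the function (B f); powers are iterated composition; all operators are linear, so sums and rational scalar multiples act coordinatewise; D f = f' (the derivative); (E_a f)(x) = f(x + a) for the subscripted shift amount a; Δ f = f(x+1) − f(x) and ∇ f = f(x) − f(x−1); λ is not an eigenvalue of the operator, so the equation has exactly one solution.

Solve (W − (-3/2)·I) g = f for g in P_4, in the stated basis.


write g with unknown coordinates in the stated basis and equate coefficients in (W − (-3/2)·I) g = f
solving from the highest basis element down gives g = -(3/2)x + 23/6
check: W g = (3/2)x - 37/12
so W g − (-3/2)·g = -(3/4)x + 8/3 = f ✓

the result is g(x) = -(3/2)x + 23/6


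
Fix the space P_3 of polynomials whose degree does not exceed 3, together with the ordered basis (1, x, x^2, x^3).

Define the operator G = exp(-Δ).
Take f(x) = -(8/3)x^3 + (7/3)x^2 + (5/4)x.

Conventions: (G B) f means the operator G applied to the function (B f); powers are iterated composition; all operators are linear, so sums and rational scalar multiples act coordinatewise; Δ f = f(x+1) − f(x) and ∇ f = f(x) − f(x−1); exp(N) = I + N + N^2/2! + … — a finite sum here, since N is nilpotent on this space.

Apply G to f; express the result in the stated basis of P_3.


order-1 term: 8x^2 + (10/3)x - 11/12
order-2 term: -8x - 17/3
order-3 term: 8/3
the series for exp(-Δ) f terminates at order 3
exp(-Δ) f = -(8/3)x^3 + (31/3)x^2 - (41/12)x - 47/12

g(x) = -(8/3)x^3 + (31/3)x^2 - (41/12)x - 47/12


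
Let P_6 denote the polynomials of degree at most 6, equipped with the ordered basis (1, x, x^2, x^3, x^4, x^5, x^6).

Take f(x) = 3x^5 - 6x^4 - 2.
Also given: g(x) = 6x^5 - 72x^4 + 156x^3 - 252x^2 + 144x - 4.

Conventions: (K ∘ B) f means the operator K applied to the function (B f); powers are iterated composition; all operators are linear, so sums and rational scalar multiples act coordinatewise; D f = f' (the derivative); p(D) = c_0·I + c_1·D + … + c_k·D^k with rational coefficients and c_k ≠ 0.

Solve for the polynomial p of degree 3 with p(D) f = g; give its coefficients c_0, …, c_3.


c_0 = 2, c_1 = -4, c_2 = 1, c_3 = -1

D^0 f = 3x^5 - 6x^4 - 2
D^1 f = 15x^4 - 24x^3
D^2 f = 60x^3 - 72x^2
D^3 f = 180x^2 - 144x
matching coefficients of g against c_0 f + c_1 Df + … from the top degree down determines the c_i
solution: c_0 = 2, c_1 = -4, c_2 = 1, c_3 = -1


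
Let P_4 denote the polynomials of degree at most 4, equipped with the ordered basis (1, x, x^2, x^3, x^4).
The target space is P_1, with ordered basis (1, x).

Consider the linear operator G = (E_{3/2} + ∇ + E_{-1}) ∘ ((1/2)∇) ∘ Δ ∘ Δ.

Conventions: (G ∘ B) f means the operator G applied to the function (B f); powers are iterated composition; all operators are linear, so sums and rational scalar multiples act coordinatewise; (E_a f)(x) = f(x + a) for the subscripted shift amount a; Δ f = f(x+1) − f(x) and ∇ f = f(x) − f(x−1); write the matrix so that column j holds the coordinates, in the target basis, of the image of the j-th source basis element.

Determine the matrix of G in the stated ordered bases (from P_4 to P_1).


the matrix is [[0, 0, 0, 6, 30]; [0, 0, 0, 0, 24]] (rows listed top to bottom)

image of 1: 0
image of x: 0
image of x^2: 0
image of x^3: 6
image of x^4: 24x + 30
each image's coordinates form column j of the matrix


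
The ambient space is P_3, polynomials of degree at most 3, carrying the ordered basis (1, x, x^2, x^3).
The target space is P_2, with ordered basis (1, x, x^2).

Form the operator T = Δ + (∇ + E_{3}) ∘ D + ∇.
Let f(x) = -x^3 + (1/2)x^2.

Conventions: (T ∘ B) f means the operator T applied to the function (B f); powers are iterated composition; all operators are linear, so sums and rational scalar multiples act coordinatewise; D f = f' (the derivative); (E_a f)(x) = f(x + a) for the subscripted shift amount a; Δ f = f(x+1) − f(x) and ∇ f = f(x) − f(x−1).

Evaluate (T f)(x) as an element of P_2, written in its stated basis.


the result is g(x) = -9x^2 - 21x - 22

Δ f = -3x^2 - 2x - 1/2
D f = -3x^2 + x
∇ D f = -6x + 4
E_{3} D f = -3x^2 - 17x - 24
(∇ + E_{3}) D f = -3x^2 - 23x - 20
∇ f = -3x^2 + 4x - 3/2
(Δ + (∇ + E_{3}) ∘ D + ∇) f = -9x^2 - 21x - 22


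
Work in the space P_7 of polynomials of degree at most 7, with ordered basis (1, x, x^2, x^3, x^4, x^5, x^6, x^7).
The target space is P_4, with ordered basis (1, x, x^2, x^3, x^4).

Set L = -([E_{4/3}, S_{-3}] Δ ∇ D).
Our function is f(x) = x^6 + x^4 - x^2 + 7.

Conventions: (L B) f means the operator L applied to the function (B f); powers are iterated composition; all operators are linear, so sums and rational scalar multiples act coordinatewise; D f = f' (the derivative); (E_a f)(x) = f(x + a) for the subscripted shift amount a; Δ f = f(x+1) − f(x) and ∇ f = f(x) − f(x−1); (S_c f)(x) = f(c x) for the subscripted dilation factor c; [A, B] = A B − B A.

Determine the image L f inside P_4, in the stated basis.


D f = 6x^5 + 4x^3 - 2x
∇ D f = 30x^4 - 60x^3 + 72x^2 - 42x + 8
Δ ∇ D f = 120x^3 + 84x
S_{-3} (Δ ∇ D) f = -3240x^3 - 252x
E_{4/3} S_{-3} (Δ ∇ D) f = -3240x^3 - 12960x^2 - 17532x - 8016
E_{4/3} (Δ ∇ D) f = 120x^3 + 480x^2 + 724x + 3568/9
S_{-3} E_{4/3} (Δ ∇ D) f = -3240x^3 + 4320x^2 - 2172x + 3568/9
[E_{4/3}, S_{-3}] (Δ ∇ D) f = -17280x^2 - 15360x - 75712/9
(-([E_{4/3}, S_{-3}] Δ ∇ D)) f = 17280x^2 + 15360x + 75712/9

the image equals g(x) = 17280x^2 + 15360x + 75712/9


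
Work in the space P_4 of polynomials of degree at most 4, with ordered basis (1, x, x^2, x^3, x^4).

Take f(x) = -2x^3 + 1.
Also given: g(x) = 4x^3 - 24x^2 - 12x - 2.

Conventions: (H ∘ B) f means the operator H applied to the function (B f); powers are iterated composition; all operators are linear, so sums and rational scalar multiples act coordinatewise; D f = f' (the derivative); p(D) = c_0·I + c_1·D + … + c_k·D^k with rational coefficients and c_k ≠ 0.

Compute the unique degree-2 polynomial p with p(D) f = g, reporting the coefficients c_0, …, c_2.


p(D) = -2·I + 4·D + D^2, i.e. c_0 = -2, c_1 = 4, c_2 = 1

D^0 f = -2x^3 + 1
D^1 f = -6x^2
D^2 f = -12x
matching coefficients of g against c_0 f + c_1 Df + … from the top degree down determines the c_i
solution: c_0 = -2, c_1 = 4, c_2 = 1


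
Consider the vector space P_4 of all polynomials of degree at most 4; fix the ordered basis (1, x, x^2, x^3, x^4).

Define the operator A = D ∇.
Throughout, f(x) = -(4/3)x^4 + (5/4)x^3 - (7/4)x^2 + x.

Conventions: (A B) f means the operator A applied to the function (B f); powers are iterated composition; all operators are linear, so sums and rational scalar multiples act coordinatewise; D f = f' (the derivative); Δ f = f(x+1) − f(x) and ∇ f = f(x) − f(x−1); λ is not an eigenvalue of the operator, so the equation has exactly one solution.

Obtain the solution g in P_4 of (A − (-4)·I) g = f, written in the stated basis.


write g with unknown coordinates in the stated basis and equate coefficients in (A − (-4)·I) g = f
solving from the highest basis element down gives g = -(1/3)x^4 + (5/16)x^3 + (9/16)x^2 - (39/32)x + 55/192
check: A g = -4x^2 + (47/8)x - 55/48
so A g − (-4)·g = -(4/3)x^4 + (5/4)x^3 - (7/4)x^2 + x = f ✓

the image equals g(x) = -(1/3)x^4 + (5/16)x^3 + (9/16)x^2 - (39/32)x + 55/192


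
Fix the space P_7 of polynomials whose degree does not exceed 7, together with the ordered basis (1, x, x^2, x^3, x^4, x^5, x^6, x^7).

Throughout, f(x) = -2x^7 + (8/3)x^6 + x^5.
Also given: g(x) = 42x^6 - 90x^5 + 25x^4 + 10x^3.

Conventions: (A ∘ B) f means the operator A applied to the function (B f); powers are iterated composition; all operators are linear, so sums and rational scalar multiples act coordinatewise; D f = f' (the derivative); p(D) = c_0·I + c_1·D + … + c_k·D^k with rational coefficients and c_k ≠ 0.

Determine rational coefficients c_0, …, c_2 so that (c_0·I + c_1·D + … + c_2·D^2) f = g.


c_0 = 0, c_1 = -3, c_2 = 1/2

D^0 f = -2x^7 + (8/3)x^6 + x^5
D^1 f = -14x^6 + 16x^5 + 5x^4
D^2 f = -84x^5 + 80x^4 + 20x^3
matching coefficients of g against c_0 f + c_1 Df + … from the top degree down determines the c_i
solution: c_0 = 0, c_1 = -3, c_2 = 1/2


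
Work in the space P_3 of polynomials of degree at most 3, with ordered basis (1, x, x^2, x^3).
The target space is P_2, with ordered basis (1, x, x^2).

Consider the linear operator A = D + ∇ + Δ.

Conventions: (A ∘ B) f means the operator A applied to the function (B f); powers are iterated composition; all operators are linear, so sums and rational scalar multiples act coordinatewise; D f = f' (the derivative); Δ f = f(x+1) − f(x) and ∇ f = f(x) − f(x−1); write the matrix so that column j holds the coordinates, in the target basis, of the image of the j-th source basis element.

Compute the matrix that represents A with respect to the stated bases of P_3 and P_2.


image of 1: 0
image of x: 3
image of x^2: 6x
image of x^3: 9x^2 + 2
each image's coordinates form column j of the matrix

the matrix is [[0, 3, 0, 2]; [0, 0, 6, 0]; [0, 0, 0, 9]] (rows listed top to bottom)


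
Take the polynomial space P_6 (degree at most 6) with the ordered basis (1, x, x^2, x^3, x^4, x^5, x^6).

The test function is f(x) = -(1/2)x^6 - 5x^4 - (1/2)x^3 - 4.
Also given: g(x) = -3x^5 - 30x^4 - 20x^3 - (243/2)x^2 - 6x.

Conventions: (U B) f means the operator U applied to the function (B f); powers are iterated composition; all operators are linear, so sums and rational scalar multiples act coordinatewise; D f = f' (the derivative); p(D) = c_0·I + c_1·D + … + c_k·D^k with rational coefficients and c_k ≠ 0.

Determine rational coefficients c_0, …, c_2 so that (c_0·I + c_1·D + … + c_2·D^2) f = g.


c_0 = 0, c_1 = 1, c_2 = 2

D^0 f = -(1/2)x^6 - 5x^4 - (1/2)x^3 - 4
D^1 f = -3x^5 - 20x^3 - (3/2)x^2
D^2 f = -15x^4 - 60x^2 - 3x
matching coefficients of g against c_0 f + c_1 Df + … from the top degree down determines the c_i
solution: c_0 = 0, c_1 = 1, c_2 = 2


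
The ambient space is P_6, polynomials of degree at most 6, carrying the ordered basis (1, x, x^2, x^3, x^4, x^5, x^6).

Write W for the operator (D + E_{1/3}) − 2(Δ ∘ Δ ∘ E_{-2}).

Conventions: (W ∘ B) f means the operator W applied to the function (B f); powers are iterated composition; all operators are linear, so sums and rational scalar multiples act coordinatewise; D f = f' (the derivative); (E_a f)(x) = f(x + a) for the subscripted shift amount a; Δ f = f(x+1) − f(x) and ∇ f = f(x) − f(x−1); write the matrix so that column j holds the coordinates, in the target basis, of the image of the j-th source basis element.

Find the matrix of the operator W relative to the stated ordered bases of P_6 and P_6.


image of 1: 1
image of x: x + 4/3
image of x^2: x^2 + (8/3)x - 35/9
image of x^3: x^3 + 4x^2 - (35/3)x + 325/27
image of x^4: x^4 + (16/3)x^3 - (70/3)x^2 + (1300/27)x - 2267/81
image of x^5: x^5 + (20/3)x^4 - (350/9)x^3 + (3250/27)x^2 - (11335/81)x + 14581/243
image of x^6: x^6 + 8x^5 - (175/3)x^4 + (6500/27)x^3 - (11335/27)x^2 + (29162/81)x - 90395/729
each image's coordinates form column j of the matrix

the matrix is [[1, 4/3, -35/9, 325/27, -2267/81, 14581/243, -90395/729]; [0, 1, 8/3, -35/3, 1300/27, -11335/81, 29162/81]; [0, 0, 1, 4, -70/3, 3250/27, -11335/27]; [0, 0, 0, 1, 16/3, -350/9, 6500/27]; [0, 0, 0, 0, 1, 20/3, -175/3]; [0, 0, 0, 0, 0, 1, 8]; [0, 0, 0, 0, 0, 0, 1]] (rows listed top to bottom)


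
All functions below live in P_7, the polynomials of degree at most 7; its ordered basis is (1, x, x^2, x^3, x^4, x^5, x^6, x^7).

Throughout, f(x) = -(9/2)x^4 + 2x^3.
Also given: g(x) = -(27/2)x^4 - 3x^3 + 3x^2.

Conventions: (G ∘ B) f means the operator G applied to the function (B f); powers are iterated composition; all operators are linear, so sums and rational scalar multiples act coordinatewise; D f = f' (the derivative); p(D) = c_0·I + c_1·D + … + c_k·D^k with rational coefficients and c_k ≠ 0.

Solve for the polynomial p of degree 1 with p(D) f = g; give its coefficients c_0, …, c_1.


D^0 f = -(9/2)x^4 + 2x^3
D^1 f = -18x^3 + 6x^2
matching coefficients of g against c_0 f + c_1 Df + … from the top degree down determines the c_i
solution: c_0 = 3, c_1 = 1/2

c_0 = 3, c_1 = 1/2


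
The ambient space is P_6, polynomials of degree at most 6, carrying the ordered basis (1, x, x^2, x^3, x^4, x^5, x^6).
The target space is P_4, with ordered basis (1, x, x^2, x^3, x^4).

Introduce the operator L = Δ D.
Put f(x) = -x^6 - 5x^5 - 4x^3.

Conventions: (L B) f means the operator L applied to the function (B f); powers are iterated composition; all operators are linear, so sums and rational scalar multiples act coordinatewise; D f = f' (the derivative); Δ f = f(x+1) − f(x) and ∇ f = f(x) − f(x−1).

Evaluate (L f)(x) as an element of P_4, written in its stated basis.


the image equals g(x) = -30x^4 - 160x^3 - 210x^2 - 154x - 43

D f = -6x^5 - 25x^4 - 12x^2
Δ D f = -30x^4 - 160x^3 - 210x^2 - 154x - 43


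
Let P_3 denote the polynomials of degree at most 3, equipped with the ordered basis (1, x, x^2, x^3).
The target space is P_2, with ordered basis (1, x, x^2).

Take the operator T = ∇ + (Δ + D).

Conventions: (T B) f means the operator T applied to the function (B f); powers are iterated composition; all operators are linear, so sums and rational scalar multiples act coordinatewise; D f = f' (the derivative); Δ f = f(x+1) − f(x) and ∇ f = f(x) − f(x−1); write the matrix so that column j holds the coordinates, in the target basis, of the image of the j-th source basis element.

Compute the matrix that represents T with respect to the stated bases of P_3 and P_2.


the matrix is [[0, 3, 0, 2]; [0, 0, 6, 0]; [0, 0, 0, 9]] (rows listed top to bottom)

image of 1: 0
image of x: 3
image of x^2: 6x
image of x^3: 9x^2 + 2
each image's coordinates form column j of the matrix


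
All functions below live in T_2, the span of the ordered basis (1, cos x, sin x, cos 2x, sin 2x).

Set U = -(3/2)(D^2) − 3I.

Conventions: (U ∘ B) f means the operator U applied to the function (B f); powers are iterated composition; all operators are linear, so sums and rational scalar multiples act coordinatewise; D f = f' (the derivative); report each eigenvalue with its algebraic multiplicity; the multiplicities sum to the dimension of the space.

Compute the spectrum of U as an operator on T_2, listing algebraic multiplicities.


λ = -3 (multiplicity 1), λ = -3/2 (multiplicity 2), λ = 3 (multiplicity 2)

image of 1: -3
image of cos x: -(3/2)cos x
image of sin x: -(3/2)sin x
image of cos 2x: 3cos 2x
image of sin 2x: 3sin 2x
the matrix is diagonal; its diagonal is (-3, -3/2, -3/2, 3, 3)
for a triangular matrix the eigenvalues are the diagonal entries, with algebraic multiplicity their repetition count


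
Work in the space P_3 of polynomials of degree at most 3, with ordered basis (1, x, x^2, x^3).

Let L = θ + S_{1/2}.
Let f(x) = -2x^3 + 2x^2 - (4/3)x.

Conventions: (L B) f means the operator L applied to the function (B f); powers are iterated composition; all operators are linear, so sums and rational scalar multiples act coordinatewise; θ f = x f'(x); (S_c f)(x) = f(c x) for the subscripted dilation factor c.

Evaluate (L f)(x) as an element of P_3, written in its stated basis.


the result is g(x) = -(25/4)x^3 + (9/2)x^2 - 2x

θ f = -6x^3 + 4x^2 - (4/3)x
S_{1/2} f = -(1/4)x^3 + (1/2)x^2 - (2/3)x
(θ + S_{1/2}) f = -(25/4)x^3 + (9/2)x^2 - 2x


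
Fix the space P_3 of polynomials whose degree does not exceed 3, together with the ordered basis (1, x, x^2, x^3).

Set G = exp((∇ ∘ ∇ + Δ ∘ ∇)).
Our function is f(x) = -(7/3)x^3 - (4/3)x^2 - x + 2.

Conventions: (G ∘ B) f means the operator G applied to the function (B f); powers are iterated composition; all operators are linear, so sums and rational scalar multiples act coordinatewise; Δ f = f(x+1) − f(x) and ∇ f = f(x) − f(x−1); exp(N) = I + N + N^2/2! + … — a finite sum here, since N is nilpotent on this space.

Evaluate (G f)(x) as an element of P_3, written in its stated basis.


the result is g(x) = -(7/3)x^3 - (4/3)x^2 - 29x + 32/3

order-1 term: -28x + 26/3
the series for exp((∇ ∘ ∇ + Δ ∘ ∇)) f terminates at order 1
exp((∇ ∘ ∇ + Δ ∘ ∇)) f = -(7/3)x^3 - (4/3)x^2 - 29x + 32/3


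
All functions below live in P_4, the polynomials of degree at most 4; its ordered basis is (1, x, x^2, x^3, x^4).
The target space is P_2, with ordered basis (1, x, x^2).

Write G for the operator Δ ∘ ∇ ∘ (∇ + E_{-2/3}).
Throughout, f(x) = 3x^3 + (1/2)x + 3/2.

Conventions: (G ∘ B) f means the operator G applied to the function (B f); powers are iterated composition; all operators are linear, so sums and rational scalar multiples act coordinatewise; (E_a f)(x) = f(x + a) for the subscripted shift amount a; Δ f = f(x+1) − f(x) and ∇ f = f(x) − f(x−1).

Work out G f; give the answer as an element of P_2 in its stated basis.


the result is g(x) = 18x + 6

∇ f = 9x^2 - 9x + 7/2
E_{-2/3} f = 3x^3 - 6x^2 + (9/2)x + 5/18
(∇ + E_{-2/3}) f = 3x^3 + 3x^2 - (9/2)x + 34/9
∇ (∇ + E_{-2/3}) f = 9x^2 - 3x - 9/2
Δ ∇ (∇ + E_{-2/3}) f = 18x + 6


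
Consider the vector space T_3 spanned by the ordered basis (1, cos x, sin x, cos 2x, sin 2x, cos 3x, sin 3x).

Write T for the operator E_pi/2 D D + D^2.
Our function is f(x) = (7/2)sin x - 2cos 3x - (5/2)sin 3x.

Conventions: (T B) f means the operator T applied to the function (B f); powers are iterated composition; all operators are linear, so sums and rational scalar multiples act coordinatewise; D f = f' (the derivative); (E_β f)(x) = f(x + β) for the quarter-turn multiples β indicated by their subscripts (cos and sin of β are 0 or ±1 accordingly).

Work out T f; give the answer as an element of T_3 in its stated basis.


g(x) = -(7/2)cos x - (7/2)sin x - (9/2)cos 3x + (81/2)sin 3x

D f = (7/2)cos x - (15/2)cos 3x + 6sin 3x
D D f = -(7/2)sin x + 18cos 3x + (45/2)sin 3x
E_pi/2 D D f = -(7/2)cos x - (45/2)cos 3x + 18sin 3x
D f = (7/2)cos x - (15/2)cos 3x + 6sin 3x
D D f = -(7/2)sin x + 18cos 3x + (45/2)sin 3x
(E_pi/2 D D + D^2) f = -(7/2)cos x - (7/2)sin x - (9/2)cos 3x + (81/2)sin 3x


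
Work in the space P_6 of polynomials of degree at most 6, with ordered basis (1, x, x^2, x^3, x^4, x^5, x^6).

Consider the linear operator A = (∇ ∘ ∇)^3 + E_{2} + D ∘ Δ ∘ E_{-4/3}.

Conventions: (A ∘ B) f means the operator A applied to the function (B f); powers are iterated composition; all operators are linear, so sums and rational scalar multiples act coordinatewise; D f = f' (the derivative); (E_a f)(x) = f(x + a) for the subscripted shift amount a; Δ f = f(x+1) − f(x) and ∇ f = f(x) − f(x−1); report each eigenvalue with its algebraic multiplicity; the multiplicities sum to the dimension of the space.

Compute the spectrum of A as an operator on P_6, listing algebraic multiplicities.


image of 1: 1
image of x: x + 2
image of x^2: x^2 + 4x + 6
image of x^3: x^3 + 6x^2 + 18x + 3
image of x^4: x^4 + 8x^3 + 36x^2 + 12x + 76/3
image of x^5: x^5 + 10x^4 + 60x^3 + 30x^2 + (380/3)x + 439/27
image of x^6: x^6 + 12x^5 + 90x^4 + 60x^3 + 380x^2 + (878/9)x + 21850/27
the matrix is upper triangular; its diagonal is (1, 1, 1, 1, 1, 1, 1)
for a triangular matrix the eigenvalues are the diagonal entries, with algebraic multiplicity their repetition count

λ = 1 (multiplicity 7)


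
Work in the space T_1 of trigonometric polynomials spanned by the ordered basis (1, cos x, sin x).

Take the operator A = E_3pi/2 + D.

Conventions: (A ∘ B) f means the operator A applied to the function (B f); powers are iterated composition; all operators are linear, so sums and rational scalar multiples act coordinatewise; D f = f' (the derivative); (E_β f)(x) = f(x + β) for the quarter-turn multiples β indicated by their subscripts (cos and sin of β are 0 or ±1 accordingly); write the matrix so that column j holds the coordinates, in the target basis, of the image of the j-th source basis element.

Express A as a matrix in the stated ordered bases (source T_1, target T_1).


the matrix is [[1, 0, 0]; [0, 0, 0]; [0, 0, 0]] (rows listed top to bottom)

image of 1: 1
image of cos x: 0
image of sin x: 0
each image's coordinates form column j of the matrix


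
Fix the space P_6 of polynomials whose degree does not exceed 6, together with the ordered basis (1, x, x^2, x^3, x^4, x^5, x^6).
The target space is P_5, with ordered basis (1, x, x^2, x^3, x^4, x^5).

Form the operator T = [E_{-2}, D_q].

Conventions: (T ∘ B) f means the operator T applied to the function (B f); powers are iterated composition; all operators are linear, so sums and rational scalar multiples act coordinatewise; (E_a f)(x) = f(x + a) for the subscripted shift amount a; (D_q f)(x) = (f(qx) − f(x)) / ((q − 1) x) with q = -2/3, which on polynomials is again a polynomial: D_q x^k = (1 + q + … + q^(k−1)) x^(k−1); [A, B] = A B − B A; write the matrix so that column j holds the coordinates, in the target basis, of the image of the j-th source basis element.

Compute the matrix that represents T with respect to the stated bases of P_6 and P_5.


image of 1: 0
image of x: 0
image of x^2: 10/3
image of x^3: -(10/9)x - 80/9
image of x^4: (10/3)x^2 - (20/9)x + 760/27
image of x^5: -(50/81)x^3 - (400/27)x^2 + (400/81)x - 5600/81
image of x^6: (650/243)x^4 - (1700/243)x^3 + (19600/243)x^2 - (8800/243)x + 42400/243
each image's coordinates form column j of the matrix

the matrix is [[0, 0, 10/3, -80/9, 760/27, -5600/81, 42400/243]; [0, 0, 0, -10/9, -20/9, 400/81, -8800/243]; [0, 0, 0, 0, 10/3, -400/27, 19600/243]; [0, 0, 0, 0, 0, -50/81, -1700/243]; [0, 0, 0, 0, 0, 0, 650/243]; [0, 0, 0, 0, 0, 0, 0]] (rows listed top to bottom)


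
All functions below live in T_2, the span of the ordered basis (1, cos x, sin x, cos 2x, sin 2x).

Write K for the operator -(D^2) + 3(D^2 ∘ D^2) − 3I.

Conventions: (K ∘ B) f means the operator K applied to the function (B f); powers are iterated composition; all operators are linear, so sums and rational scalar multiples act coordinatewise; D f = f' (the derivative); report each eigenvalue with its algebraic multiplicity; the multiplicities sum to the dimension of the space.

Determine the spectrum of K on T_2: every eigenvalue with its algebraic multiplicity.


λ = -3 (multiplicity 1), λ = 1 (multiplicity 2), λ = 49 (multiplicity 2)

image of 1: -3
image of cos x: cos x
image of sin x: sin x
image of cos 2x: 49cos 2x
image of sin 2x: 49sin 2x
the matrix is diagonal; its diagonal is (-3, 1, 1, 49, 49)
for a triangular matrix the eigenvalues are the diagonal entries, with algebraic multiplicity their repetition count


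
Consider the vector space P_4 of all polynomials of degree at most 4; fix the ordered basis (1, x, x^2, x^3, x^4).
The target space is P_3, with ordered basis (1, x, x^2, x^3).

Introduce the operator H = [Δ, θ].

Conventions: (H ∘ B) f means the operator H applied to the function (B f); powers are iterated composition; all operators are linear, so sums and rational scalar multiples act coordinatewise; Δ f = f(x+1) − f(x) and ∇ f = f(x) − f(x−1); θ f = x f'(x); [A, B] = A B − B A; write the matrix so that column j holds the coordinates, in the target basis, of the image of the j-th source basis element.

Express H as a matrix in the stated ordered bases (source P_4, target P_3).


image of 1: 0
image of x: 1
image of x^2: 2x + 2
image of x^3: 3x^2 + 6x + 3
image of x^4: 4x^3 + 12x^2 + 12x + 4
each image's coordinates form column j of the matrix

the matrix is [[0, 1, 2, 3, 4]; [0, 0, 2, 6, 12]; [0, 0, 0, 3, 12]; [0, 0, 0, 0, 4]] (rows listed top to bottom)


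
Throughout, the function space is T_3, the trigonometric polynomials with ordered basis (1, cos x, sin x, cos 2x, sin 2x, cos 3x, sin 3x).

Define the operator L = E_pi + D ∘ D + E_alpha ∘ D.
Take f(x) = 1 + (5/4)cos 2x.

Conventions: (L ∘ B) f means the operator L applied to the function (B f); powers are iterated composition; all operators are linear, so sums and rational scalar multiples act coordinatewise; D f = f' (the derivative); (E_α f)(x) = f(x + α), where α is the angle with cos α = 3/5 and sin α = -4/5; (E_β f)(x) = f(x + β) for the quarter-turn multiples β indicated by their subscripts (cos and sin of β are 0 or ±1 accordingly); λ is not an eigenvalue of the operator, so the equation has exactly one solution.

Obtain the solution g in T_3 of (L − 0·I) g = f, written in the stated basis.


write g with unknown coordinates in the stated basis and equate coefficients in (L − 0·I) g = f
solving from the highest basis element down gives g = 1 - (135/148)cos 2x - (35/74)sin 2x
check: L g = 1 + (5/4)cos 2x
so L g − 0·g = 1 + (5/4)cos 2x = f ✓

the result is g(x) = 1 - (135/148)cos 2x - (35/74)sin 2x


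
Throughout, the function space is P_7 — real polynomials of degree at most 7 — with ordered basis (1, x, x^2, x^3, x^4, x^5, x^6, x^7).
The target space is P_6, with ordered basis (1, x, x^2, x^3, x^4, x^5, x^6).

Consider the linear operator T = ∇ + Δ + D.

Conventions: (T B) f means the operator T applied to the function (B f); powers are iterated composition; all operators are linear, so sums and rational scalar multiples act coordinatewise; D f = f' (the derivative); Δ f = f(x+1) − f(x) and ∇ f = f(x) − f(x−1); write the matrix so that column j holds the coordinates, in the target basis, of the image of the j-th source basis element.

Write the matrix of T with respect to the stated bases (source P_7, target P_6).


image of 1: 0
image of x: 3
image of x^2: 6x
image of x^3: 9x^2 + 2
image of x^4: 12x^3 + 8x
image of x^5: 15x^4 + 20x^2 + 2
image of x^6: 18x^5 + 40x^3 + 12x
image of x^7: 21x^6 + 70x^4 + 42x^2 + 2
each image's coordinates form column j of the matrix

the matrix is [[0, 3, 0, 2, 0, 2, 0, 2]; [0, 0, 6, 0, 8, 0, 12, 0]; [0, 0, 0, 9, 0, 20, 0, 42]; [0, 0, 0, 0, 12, 0, 40, 0]; [0, 0, 0, 0, 0, 15, 0, 70]; [0, 0, 0, 0, 0, 0, 18, 0]; [0, 0, 0, 0, 0, 0, 0, 21]] (rows listed top to bottom)


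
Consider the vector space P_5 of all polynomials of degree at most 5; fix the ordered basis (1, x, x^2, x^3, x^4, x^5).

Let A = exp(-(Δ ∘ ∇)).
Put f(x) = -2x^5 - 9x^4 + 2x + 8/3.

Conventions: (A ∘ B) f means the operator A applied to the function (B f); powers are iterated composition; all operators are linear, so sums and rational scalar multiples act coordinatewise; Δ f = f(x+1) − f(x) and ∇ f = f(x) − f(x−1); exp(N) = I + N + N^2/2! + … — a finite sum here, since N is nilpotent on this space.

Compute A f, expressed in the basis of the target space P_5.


order-1 term: 40x^3 + 108x^2 + 20x + 18
order-2 term: -120x - 108
the series for exp(-(Δ ∘ ∇)) f terminates at order 2
exp(-(Δ ∘ ∇)) f = -2x^5 - 9x^4 + 40x^3 + 108x^2 - 98x - 262/3

the image equals g(x) = -2x^5 - 9x^4 + 40x^3 + 108x^2 - 98x - 262/3


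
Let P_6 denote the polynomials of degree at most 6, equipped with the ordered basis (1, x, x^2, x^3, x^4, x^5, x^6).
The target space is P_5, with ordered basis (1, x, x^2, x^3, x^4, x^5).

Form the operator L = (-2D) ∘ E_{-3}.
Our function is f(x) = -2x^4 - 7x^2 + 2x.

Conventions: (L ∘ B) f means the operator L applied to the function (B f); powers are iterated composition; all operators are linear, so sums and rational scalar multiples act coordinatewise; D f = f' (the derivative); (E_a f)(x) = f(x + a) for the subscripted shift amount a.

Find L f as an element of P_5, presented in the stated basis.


E_{-3} f = -2x^4 + 24x^3 - 115x^2 + 260x - 231
D E_{-3} f = -8x^3 + 72x^2 - 230x + 260
(-2D) E_{-3} f = 16x^3 - 144x^2 + 460x - 520

the image equals g(x) = 16x^3 - 144x^2 + 460x - 520


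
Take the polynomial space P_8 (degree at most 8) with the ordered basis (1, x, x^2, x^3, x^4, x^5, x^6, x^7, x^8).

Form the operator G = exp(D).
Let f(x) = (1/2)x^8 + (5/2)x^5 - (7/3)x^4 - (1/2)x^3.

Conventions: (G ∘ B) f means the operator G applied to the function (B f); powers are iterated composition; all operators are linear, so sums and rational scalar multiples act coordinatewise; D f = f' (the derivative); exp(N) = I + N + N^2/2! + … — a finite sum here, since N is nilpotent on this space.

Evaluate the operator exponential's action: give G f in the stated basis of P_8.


order-1 term: 4x^7 + (25/2)x^4 - (28/3)x^3 - (3/2)x^2
order-2 term: 14x^6 + 25x^3 - 14x^2 - (3/2)x
order-3 term: 28x^5 + 25x^2 - (28/3)x - 1/2
order-4 term: 35x^4 + (25/2)x - 7/3
order-5 term: 28x^3 + 5/2
order-6 term: 14x^2
order-7 term: 4x
order-8 term: 1/2
the series for exp(D) f terminates at order 8
exp(D) f = (1/2)x^8 + 4x^7 + 14x^6 + (61/2)x^5 + (271/6)x^4 + (259/6)x^3 + (47/2)x^2 + (17/3)x + 1/6

the image equals g(x) = (1/2)x^8 + 4x^7 + 14x^6 + (61/2)x^5 + (271/6)x^4 + (259/6)x^3 + (47/2)x^2 + (17/3)x + 1/6


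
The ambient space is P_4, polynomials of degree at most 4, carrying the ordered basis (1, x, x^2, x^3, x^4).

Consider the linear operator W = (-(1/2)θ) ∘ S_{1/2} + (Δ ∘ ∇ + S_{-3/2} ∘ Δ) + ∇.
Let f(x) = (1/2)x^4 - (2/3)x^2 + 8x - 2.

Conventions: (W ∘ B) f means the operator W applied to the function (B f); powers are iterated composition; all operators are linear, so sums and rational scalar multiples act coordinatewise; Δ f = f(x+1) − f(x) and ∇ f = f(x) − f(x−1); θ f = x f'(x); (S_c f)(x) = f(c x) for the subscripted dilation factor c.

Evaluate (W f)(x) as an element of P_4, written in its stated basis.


g(x) = -(1/16)x^4 - (19/4)x^3 + (119/12)x^2 - (7/3)x + 47/3

S_{1/2} f = (1/32)x^4 - (1/6)x^2 + 4x - 2
θ S_{1/2} f = (1/8)x^4 - (1/3)x^2 + 4x
(-(1/2)θ) S_{1/2} f = -(1/16)x^4 + (1/6)x^2 - 2x
∇ f = 2x^3 - 3x^2 + (2/3)x + 49/6
Δ ∇ f = 6x^2 - 1/3
Δ f = 2x^3 + 3x^2 + (2/3)x + 47/6
S_{-3/2} Δ f = -(27/4)x^3 + (27/4)x^2 - x + 47/6
(Δ ∘ ∇ + S_{-3/2} ∘ Δ) f = -(27/4)x^3 + (51/4)x^2 - x + 15/2
∇ f = 2x^3 - 3x^2 + (2/3)x + 49/6
((-(1/2)θ) ∘ S_{1/2} + (Δ ∘ ∇ + S_{-3/2} ∘ Δ) + ∇) f = -(1/16)x^4 - (19/4)x^3 + (119/12)x^2 - (7/3)x + 47/3


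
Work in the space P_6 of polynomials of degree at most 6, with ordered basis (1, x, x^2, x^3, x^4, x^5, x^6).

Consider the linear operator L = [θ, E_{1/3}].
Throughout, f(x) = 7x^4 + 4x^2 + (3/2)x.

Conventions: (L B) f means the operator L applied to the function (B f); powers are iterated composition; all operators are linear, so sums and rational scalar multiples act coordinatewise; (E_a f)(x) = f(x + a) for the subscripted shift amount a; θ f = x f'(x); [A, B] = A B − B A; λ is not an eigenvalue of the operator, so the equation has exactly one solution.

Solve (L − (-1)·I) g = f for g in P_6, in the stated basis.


g(x) = 7x^4 + (28/3)x^3 + (68/3)x^2 + (467/18)x + 2441/162

write g with unknown coordinates in the stated basis and equate coefficients in (L − (-1)·I) g = f
solving from the highest basis element down gives g = 7x^4 + (28/3)x^3 + (68/3)x^2 + (467/18)x + 2441/162
check: L g = -(28/3)x^3 - (56/3)x^2 - (220/9)x - 2441/162
so L g − (-1)·g = 7x^4 + 4x^2 + (3/2)x = f ✓


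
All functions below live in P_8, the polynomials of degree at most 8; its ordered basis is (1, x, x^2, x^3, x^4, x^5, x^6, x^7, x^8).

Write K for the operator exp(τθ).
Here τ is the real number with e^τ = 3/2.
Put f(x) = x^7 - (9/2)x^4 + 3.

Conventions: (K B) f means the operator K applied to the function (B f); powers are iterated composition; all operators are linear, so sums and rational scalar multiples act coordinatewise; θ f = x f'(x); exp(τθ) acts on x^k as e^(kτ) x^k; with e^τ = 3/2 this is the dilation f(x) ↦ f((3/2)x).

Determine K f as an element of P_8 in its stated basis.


the result is g(x) = (2187/128)x^7 - (729/32)x^4 + 3

exp(τθ) x^k = e^(kτ) x^k; with e^τ = 3/2 this sends x^k to (3/2)^k x^k
x^4 ↦ 81/16 x^4
x^7 ↦ 2187/128 x^7
applying this coordinatewise to f: exp(τθ) f = (2187/128)x^7 - (729/32)x^4 + 3


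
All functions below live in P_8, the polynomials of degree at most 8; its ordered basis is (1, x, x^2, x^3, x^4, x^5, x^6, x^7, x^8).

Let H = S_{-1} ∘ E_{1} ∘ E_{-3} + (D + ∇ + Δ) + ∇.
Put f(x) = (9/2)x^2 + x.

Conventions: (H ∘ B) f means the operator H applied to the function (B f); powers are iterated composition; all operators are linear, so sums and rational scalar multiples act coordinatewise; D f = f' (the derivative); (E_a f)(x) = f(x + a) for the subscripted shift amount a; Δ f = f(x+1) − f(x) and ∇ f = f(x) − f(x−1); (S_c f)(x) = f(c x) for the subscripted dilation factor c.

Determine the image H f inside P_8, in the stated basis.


g(x) = (9/2)x^2 + 53x + 31/2

E_{-3} f = (9/2)x^2 - 26x + 75/2
E_{1} E_{-3} f = (9/2)x^2 - 17x + 16
S_{-1} E_{1} E_{-3} f = (9/2)x^2 + 17x + 16
D f = 9x + 1
∇ f = 9x - 7/2
Δ f = 9x + 11/2
(D + ∇ + Δ) f = 27x + 3
∇ f = 9x - 7/2
(S_{-1} ∘ E_{1} ∘ E_{-3} + (D + ∇ + Δ) + ∇) f = (9/2)x^2 + 53x + 31/2


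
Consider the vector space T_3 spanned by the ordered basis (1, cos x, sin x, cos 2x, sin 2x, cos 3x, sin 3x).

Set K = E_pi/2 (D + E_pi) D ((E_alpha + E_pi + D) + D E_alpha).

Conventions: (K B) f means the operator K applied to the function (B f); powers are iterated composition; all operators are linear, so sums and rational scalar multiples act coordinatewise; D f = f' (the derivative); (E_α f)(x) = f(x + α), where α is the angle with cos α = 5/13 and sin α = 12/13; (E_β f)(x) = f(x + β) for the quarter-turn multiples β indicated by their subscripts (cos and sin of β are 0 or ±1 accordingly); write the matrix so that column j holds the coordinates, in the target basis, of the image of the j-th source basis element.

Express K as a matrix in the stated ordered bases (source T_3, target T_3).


image of 1: 0
image of cos x: (10/13)cos x - (50/13)sin x
image of sin x: (50/13)cos x + (10/13)sin x
image of cos 2x: -(320/169)cos 2x - (1260/169)sin 2x
image of sin 2x: (1260/169)cos 2x - (320/169)sin 2x
image of cos 3x: (8322/2197)cos 3x + (14706/2197)sin 3x
image of sin 3x: -(14706/2197)cos 3x + (8322/2197)sin 3x
each image's coordinates form column j of the matrix

the matrix is [[0, 0, 0, 0, 0, 0, 0]; [0, 10/13, 50/13, 0, 0, 0, 0]; [0, -50/13, 10/13, 0, 0, 0, 0]; [0, 0, 0, -320/169, 1260/169, 0, 0]; [0, 0, 0, -1260/169, -320/169, 0, 0]; [0, 0, 0, 0, 0, 8322/2197, -14706/2197]; [0, 0, 0, 0, 0, 14706/2197, 8322/2197]] (rows listed top to bottom)
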